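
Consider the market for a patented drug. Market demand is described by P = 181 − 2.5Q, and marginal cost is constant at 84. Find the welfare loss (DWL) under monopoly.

Under competition P = MC = 84, so Q = (181 − 84)/2.5 = 38.8.
Monopoly sets MR = MC: 181 − 5Q = 84 ⇒ Q = 19.4, P = 181 − 2.5·19.4 = 132.5.
DWL is the triangle between Q = 19.4 and Q = 38.8: ½·(38.8 − 19.4)·(132.5 − 84) = 470.45.

DWL = 470.45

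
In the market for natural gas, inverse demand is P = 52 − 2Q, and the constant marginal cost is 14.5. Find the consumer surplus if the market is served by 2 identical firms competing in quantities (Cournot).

CS = 156.25

With 2 symmetric Cournot firms, each firm's FOC gives 52 − 6q = 14.5, so q = 6.25, Q = 2·6.25 = 12.5, and P = 27.
CS = ½·(52 − 27)·12.5 = 156.25.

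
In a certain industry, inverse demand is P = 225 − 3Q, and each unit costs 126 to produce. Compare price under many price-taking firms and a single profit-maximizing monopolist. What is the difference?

P rises by 49.5

Perfect competition: P = MC = 126, so 225 − 3Q = 126 and Q = 33.
Monopoly sets MR = MC: 225 − 6Q = 126 ⇒ Q = 16.5, P = 225 − 3·16.5 = 175.5.
Change in price: 175.5 − 126 = 49.5.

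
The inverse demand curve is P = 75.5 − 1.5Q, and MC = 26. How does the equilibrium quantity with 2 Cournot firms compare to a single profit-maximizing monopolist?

Cournot with 2 identical firms: the symmetric best-response condition is 75.5 − 4.5q = 26. Each firm produces q = 11, total output Q = 22, price P = 42.5.
Monopoly sets MR = MC: 75.5 − 3Q = 26 ⇒ Q = 16.5, P = 75.5 − 1.5·16.5 = 50.75.

Cournot: Q = 22; Monopoly: Q = 16.5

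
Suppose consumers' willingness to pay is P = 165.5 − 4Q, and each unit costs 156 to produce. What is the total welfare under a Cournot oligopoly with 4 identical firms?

Cournot with 4 identical firms: the symmetric best-response condition is 165.5 − 20q = 156. Each firm produces q = 0.475, total output Q = 1.9, price P = 157.9.
CS = ½·(165.5 − 157.9)·1.9 = 7.22; PS = (157.9 − 156)·1.9 = 3.61; TS = 10.83.

TS = 10.83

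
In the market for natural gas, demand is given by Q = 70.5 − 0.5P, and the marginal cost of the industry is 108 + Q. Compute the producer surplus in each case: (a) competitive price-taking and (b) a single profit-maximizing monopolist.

Competition: PS = 60.5; Monopoly: PS = 108.9

Inverting demand: P = 141 − 2Q.
Under competition P = MC: 141 − 2Q = 108 + Q ⇒ Q = 11, P = 119.
PS = P·Q − VC(Q) = 119·11 − (108·11 + ½·1·11²) = 60.5.
The monopolist equates marginal revenue to marginal cost: 141 − 4Q = 108 + Q, so Q = 6.6. From demand, P = 127.8.
PS = P·Q − VC(Q) = 127.8·6.6 − (108·6.6 + ½·1·6.6²) = 108.9.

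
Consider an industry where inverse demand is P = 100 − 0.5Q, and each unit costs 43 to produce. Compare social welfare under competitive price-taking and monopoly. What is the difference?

Social welfare falls by 812.25

Perfect competition: P = MC = 43, so 100 − 0.5Q = 43 and Q = 114.
CS = ½·(100 − 43)·114 = 3249; PS = (43 − 43)·114 = 0; TS = 3249.
Monopoly sets MR = MC: 100 − Q = 43 ⇒ Q = 57, P = 100 − 0.5·57 = 71.5.
CS = ½·(100 − 71.5)·57 = 812.25; PS = (71.5 − 43)·57 = 1624.5; TS = 2436.75.
Change in social welfare: 2436.75 − 3249 = −812.25.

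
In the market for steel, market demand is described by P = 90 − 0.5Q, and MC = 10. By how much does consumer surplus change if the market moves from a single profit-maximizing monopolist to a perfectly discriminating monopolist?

Monopoly sets MR = MC: 90 − Q = 10 ⇒ Q = 80, P = 90 − 0.5·80 = 50.
CS = ½·(90 − 50)·80 = 1600.
A perfectly discriminating monopolist sells every unit with P(Q) ≥ MC(Q), so output equals the competitive quantity Q = 160. Each buyer pays their reservation price, so CS = 0 and the firm captures all surplus.
CS = 0.
Change in consumer surplus: 0 − 1600 = −1600.

CS falls by 1600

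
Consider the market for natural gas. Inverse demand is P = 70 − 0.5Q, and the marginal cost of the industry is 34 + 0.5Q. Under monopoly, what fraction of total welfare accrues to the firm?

Monopoly sets MR = MC: 70 − Q = 34 + 0.5Q ⇒ Q = 24, P = 70 − 0.5·24 = 58.
CS = ½·(70 − 58)·24 = 144.
PS = P·Q − VC(Q) = 58·24 − (34·24 + ½·0.5·24²) = 432.
Share captured = PS/TS = 432/576 = 0.75.

PS/TS = 0.75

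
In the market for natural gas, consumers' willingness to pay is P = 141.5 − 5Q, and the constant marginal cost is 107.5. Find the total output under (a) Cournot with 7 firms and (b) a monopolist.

Cournot: Q = 5.95; Monopoly: Q = 3.4

Cournot with 7 identical firms: the symmetric best-response condition is 141.5 − 40q = 107.5. Each firm produces q = 0.85, total output Q = 5.95, price P = 111.75.
Monopoly sets MR = MC: 141.5 − 10Q = 107.5 ⇒ Q = 3.4, P = 141.5 − 5·3.4 = 124.5.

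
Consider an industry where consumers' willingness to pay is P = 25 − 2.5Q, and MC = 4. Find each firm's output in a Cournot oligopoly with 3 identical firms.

Cournot with 3 identical firms: the symmetric best-response condition is 25 − 10q = 4. Each firm produces q = 2.1, total output Q = 6.3, price P = 9.25.

q_i = 2.1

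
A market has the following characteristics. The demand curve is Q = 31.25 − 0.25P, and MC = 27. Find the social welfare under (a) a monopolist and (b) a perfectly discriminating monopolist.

Monopoly: TS = 900.375; Perfect PD: TS = 1200.5

Inverting demand: P = 125 − 4Q.
The monopolist equates marginal revenue to marginal cost: 125 − 8Q = 27, so Q = 12.25. From demand, P = 76.
CS = ½·(125 − 76)·12.25 = 300.125; PS = (76 − 27)·12.25 = 600.25; TS = 900.375.
Under first-degree price discrimination the firm charges each unit its demand price and produces up to where P = MC, i.e. Q = 24.5. Consumer surplus is zero; producer surplus equals total surplus.
TS = 1200.5 (equal to competitive TS).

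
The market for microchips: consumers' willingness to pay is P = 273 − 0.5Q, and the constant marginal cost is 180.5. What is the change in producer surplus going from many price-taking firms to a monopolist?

Producer surplus rises by 4278.125

Competitive firms price at marginal cost: P = 180.5, giving Q = 185.
PS = (180.5 − 180.5)·185 = 0.
A monopolist chooses Q where MR = MC. MR = 273 − Q; setting this equal to 180.5 gives Q = 92.5 and P = 226.75.
PS = (226.75 − 180.5)·92.5 = 4278.125.
Change in producer surplus: 4278.125 − 0 = 4278.125.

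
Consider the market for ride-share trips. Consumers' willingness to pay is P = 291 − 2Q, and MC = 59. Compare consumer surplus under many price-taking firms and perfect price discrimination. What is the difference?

Competitive firms price at marginal cost: P = 59, giving Q = 116.
CS = ½·(291 − 59)·116 = 13456.
A perfectly discriminating monopolist sells every unit with P(Q) ≥ MC(Q), so output equals the competitive quantity Q = 116. Each buyer pays their reservation price, so CS = 0 and the firm captures all surplus.
CS = 0.
Change in consumer surplus: 0 − 13456 = −13456.

Consumer surplus falls by 13456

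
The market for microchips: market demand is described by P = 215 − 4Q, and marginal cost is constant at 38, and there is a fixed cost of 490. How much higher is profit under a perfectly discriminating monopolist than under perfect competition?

π rises by 3916.125

Under competition P = MC = 38, so Q = (215 − 38)/4 = 44.25.
Profit = (38 − 38)·44.25 − 490 = −490.
A perfectly discriminating monopolist sells every unit with P(Q) ≥ MC(Q), so output equals the competitive quantity Q = 44.25. Each buyer pays their reservation price, so CS = 0 and the firm captures all surplus.
PS equals the full surplus area, 3916.125. Profit = 3916.125 − 490 = 3426.125.
Change in profit: 3426.125 − −490 = 3916.125.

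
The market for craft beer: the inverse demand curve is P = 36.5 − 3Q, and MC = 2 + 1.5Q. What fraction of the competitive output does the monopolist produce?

Q_m/Q_c = 0.6

The monopolist equates marginal revenue to marginal cost: 36.5 − 6Q = 2 + 1.5Q, so Q = 4.6. From demand, P = 22.7.
Competitive equilibrium sets price equal to marginal cost: 36.5 − 3Q = 2 + 1.5Q, so Q = 23/3 and P = 13.5.
Ratio Q_m/Q_c = 4.6/(23/3) = 0.6.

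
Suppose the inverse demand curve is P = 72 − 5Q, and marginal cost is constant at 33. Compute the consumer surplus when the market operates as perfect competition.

Competitive firms price at marginal cost: P = 33, giving Q = 7.8.
CS = ½·(72 − 33)·7.8 = 152.1.

CS = 152.1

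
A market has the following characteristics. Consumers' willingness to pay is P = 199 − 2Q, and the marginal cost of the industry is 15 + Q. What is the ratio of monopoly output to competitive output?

Q_m/Q_c = 0.6

The monopolist equates marginal revenue to marginal cost: 199 − 4Q = 15 + Q, so Q = 36.8. From demand, P = 125.4.
Under competition P = MC: 199 − 2Q = 15 + Q ⇒ Q = 184/3, P = 229/3.
Ratio Q_m/Q_c = 36.8/(184/3) = 0.6.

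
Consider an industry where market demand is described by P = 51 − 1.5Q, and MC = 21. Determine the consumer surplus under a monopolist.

The monopolist equates marginal revenue to marginal cost: 51 − 3Q = 21, so Q = 10. From demand, P = 36.
CS = ½·(51 − 36)·10 = 75.

CS = 75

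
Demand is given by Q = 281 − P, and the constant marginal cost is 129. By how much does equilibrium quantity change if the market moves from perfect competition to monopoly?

Inverting demand: P = 281 − Q.
Competitive firms price at marginal cost: P = 129, giving Q = 152.
Monopoly sets MR = MC: 281 − 2Q = 129 ⇒ Q = 76, P = 281 − 76 = 205.
Change in equilibrium quantity: 76 − 152 = −76.

Q falls by 76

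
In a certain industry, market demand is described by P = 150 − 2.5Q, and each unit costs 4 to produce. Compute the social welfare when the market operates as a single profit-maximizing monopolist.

TS = 3197.4

Monopoly sets MR = MC: 150 − 5Q = 4 ⇒ Q = 29.2, P = 150 − 2.5·29.2 = 77.
CS = ½·(150 − 77)·29.2 = 1065.8; PS = (77 − 4)·29.2 = 2131.6; TS = 3197.4.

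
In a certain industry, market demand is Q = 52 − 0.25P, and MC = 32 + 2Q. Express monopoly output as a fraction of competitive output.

Q_m/Q_c = 0.6

Inverting demand: P = 208 − 4Q.
A monopolist chooses Q where MR = MC. MR = 208 − 8Q; setting this equal to 32 + 2Q gives Q = 17.6 and P = 137.6.
Competitive equilibrium sets price equal to marginal cost: 208 − 4Q = 32 + 2Q, so Q = 88/3 and P = 272/3.
Ratio Q_m/Q_c = 17.6/(88/3) = 0.6.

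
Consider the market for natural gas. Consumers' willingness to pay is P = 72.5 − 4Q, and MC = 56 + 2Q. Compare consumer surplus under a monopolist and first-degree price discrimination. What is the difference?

Monopoly sets MR = MC: 72.5 − 8Q = 56 + 2Q ⇒ Q = 1.65, P = 72.5 − 4·1.65 = 65.9.
CS = ½·(72.5 − 65.9)·1.65 = 5.445.
Under first-degree price discrimination the firm charges each unit its demand price and produces up to where P = MC, i.e. Q = 2.75. Consumer surplus is zero; producer surplus equals total surplus.
CS = 0.
Change in consumer surplus: 0 − 5.445 = −5.445.

Consumer surplus falls by 5.445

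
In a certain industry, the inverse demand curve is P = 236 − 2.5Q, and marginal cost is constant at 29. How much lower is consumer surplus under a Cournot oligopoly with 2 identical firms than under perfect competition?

CS falls by 4761

Perfect competition: P = MC = 29, so 236 − 2.5Q = 29 and Q = 82.8.
CS = ½·(236 − 29)·82.8 = 8569.8.
With 2 symmetric Cournot firms, each firm's FOC gives 236 − 7.5q = 29, so q = 27.6, Q = 2·27.6 = 55.2, and P = 98.
CS = ½·(236 − 98)·55.2 = 3808.8.
Change in consumer surplus: 3808.8 − 8569.8 = −4761.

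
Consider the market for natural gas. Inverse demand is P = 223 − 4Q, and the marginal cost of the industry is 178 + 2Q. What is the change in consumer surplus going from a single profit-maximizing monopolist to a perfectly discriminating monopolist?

CS falls by 40.5

Monopoly sets MR = MC: 223 − 8Q = 178 + 2Q ⇒ Q = 4.5, P = 223 − 4·4.5 = 205.
CS = ½·(223 − 205)·4.5 = 40.5.
A perfectly discriminating monopolist sells every unit with P(Q) ≥ MC(Q), so output equals the competitive quantity Q = 7.5. Each buyer pays their reservation price, so CS = 0 and the firm captures all surplus.
CS = 0.
Change in consumer surplus: 0 − 40.5 = −40.5.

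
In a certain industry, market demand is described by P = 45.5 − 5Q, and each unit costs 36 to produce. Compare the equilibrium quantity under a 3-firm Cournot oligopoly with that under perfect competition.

Cournot: Q = 1.425; Competition: Q = 1.9

With 3 symmetric Cournot firms, each firm's FOC gives 45.5 − 20q = 36, so q = 0.475, Q = 3·0.475 = 1.425, and P = 38.375.
Competitive firms price at marginal cost: P = 36, giving Q = 1.9.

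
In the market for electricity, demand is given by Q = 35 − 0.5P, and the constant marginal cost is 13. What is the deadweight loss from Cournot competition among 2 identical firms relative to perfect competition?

DWL = 90.25

Inverting demand: P = 70 − 2Q.
Under competition P = MC = 13, so Q = (70 − 13)/2 = 28.5.
Cournot with 2 identical firms: the symmetric best-response condition is 70 − 6q = 13. Each firm produces q = 9.5, total output Q = 19, price P = 32.
DWL is the triangle between Q = 19 and Q = 28.5: ½·(28.5 − 19)·(32 − 13) = 90.25.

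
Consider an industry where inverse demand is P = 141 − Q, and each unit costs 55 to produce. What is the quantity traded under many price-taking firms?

Q = 86

Competitive firms price at marginal cost: P = 55, giving Q = 86.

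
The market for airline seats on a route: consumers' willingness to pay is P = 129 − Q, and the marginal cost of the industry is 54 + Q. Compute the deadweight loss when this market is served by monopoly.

DWL = 156.25

Under competition P = MC: 129 − Q = 54 + Q ⇒ Q = 37.5, P = 91.5.
A monopolist chooses Q where MR = MC. MR = 129 − 2Q; setting this equal to 54 + Q gives Q = 25 and P = 104.
CS = ½·(129 − 91.5)·37.5 = 703.125; PS = (91.5·37.5 − 54·37.5 − ½·1·37.5²) = 703.125; TS = 1406.25.
CS = ½·(129 − 104)·25 = 312.5; PS = (104·25 − 54·25 − ½·1·25²) = 937.5; TS = 1250.
DWL = 1406.25 − 1250 = 156.25.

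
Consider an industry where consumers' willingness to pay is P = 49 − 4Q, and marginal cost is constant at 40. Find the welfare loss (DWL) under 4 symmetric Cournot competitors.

Perfect competition: P = MC = 40, so 49 − 4Q = 40 and Q = 2.25.
With 4 symmetric Cournot firms, each firm's FOC gives 49 − 20q = 40, so q = 0.45, Q = 4·0.45 = 1.8, and P = 41.8.
DWL is the triangle between Q = 1.8 and Q = 2.25: ½·(2.25 − 1.8)·(41.8 − 40) = 0.405.

DWL = 0.405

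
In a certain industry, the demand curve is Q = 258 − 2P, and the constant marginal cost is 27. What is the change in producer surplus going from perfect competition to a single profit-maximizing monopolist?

Inverting demand: P = 129 − 0.5Q.
Under competition P = MC = 27, so Q = (129 − 27)/0.5 = 204.
PS = (27 − 27)·204 = 0.
The monopolist equates marginal revenue to marginal cost: 129 − Q = 27, so Q = 102. From demand, P = 78.
PS = (78 − 27)·102 = 5202.
Change in producer surplus: 5202 − 0 = 5202.

Producer surplus rises by 5202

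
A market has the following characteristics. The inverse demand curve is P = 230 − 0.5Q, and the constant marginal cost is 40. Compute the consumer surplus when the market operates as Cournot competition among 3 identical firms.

With 3 symmetric Cournot firms, each firm's FOC gives 230 − 2q = 40, so q = 95, Q = 3·95 = 285, and P = 87.5.
CS = ½·(230 − 87.5)·285 = 20306.25.

CS = 20306.25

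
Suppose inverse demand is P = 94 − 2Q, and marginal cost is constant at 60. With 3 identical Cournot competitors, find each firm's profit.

In a 3-firm Cournot equilibrium, symmetry and the first-order condition give q = (94 − 60)/(8) = 4.25. So Q = 12.75 and P = 68.5.
Each firm's profit = (68.5 − 60)·4.25 = 36.125.

π_i = 36.125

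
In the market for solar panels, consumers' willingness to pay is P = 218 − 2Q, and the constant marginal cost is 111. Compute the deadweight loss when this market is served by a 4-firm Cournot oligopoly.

Competitive firms price at marginal cost: P = 111, giving Q = 53.5.
Cournot with 4 identical firms: the symmetric best-response condition is 218 − 10q = 111. Each firm produces q = 10.7, total output Q = 42.8, price P = 132.4.
DWL is the triangle between Q = 42.8 and Q = 53.5: ½·(53.5 − 42.8)·(132.4 − 111) = 114.49.

DWL = 114.49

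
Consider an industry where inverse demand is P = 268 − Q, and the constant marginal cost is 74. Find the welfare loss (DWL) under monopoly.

Perfect competition: P = MC = 74, so 268 − Q = 74 and Q = 194.
The monopolist equates marginal revenue to marginal cost: 268 − 2Q = 74, so Q = 97. From demand, P = 171.
DWL is the triangle between Q = 97 and Q = 194: ½·(194 − 97)·(171 − 74) = 4704.5.

DWL = 4704.5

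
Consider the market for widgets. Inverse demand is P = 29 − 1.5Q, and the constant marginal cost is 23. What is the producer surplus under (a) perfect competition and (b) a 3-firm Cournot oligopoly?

Competition: PS = 0; Cournot: PS = 4.5

Under competition P = MC = 23, so Q = (29 − 23)/1.5 = 4.
PS = (23 − 23)·4 = 0.
With 3 symmetric Cournot firms, each firm's FOC gives 29 − 6q = 23, so q = 1, Q = 3·1 = 3, and P = 24.5.
PS = (24.5 − 23)·3 = 4.5.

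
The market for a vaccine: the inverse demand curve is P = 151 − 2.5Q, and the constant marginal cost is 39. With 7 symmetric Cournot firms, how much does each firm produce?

With 7 symmetric Cournot firms, each firm's FOC gives 151 − 20q = 39, so q = 5.6, Q = 7·5.6 = 39.2, and P = 53.

q_i = 5.6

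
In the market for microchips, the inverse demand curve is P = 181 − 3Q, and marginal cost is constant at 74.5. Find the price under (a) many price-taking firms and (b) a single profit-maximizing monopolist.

Perfect competition: P = MC = 74.5, so 181 − 3Q = 74.5 and Q = 35.5.
Monopoly sets MR = MC: 181 − 6Q = 74.5 ⇒ Q = 17.75, P = 181 − 3·17.75 = 127.75.

Competition: P = 74.5; Monopoly: P = 127.75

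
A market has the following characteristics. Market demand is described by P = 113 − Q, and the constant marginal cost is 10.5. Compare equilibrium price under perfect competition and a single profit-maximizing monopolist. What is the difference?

Competitive firms price at marginal cost: P = 10.5, giving Q = 102.5.
The monopolist equates marginal revenue to marginal cost: 113 − 2Q = 10.5, so Q = 51.25. From demand, P = 61.75.
Change in equilibrium price: 61.75 − 10.5 = 51.25.

P rises by 51.25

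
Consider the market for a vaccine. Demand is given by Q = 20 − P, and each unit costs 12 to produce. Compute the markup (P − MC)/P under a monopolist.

Lerner index = 0.25

Inverting demand: P = 20 − Q.
Monopoly sets MR = MC: 20 − 2Q = 12 ⇒ Q = 4, P = 20 − 4 = 16.
Lerner index = (P − MC)/P = (16 − 12)/16 = 0.25.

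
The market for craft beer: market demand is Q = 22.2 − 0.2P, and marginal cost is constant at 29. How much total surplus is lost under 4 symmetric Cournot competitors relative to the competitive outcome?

DWL = 26.896

Inverting demand: P = 111 − 5Q.
Competitive firms price at marginal cost: P = 29, giving Q = 16.4.
Cournot with 4 identical firms: the symmetric best-response condition is 111 − 25q = 29. Each firm produces q = 3.28, total output Q = 13.12, price P = 45.4.
DWL is the triangle between Q = 13.12 and Q = 16.4: ½·(16.4 − 13.12)·(45.4 − 29) = 26.896.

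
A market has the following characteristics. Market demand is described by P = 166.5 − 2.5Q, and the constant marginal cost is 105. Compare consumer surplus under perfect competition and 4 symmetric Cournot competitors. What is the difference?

Perfect competition: P = MC = 105, so 166.5 − 2.5Q = 105 and Q = 24.6.
CS = ½·(166.5 − 105)·24.6 = 756.45.
With 4 symmetric Cournot firms, each firm's FOC gives 166.5 − 12.5q = 105, so q = 4.92, Q = 4·4.92 = 19.68, and P = 117.3.
CS = ½·(166.5 − 117.3)·19.68 = 484.128.
Change in consumer surplus: 484.128 − 756.45 = −272.322.

CS falls by 272.322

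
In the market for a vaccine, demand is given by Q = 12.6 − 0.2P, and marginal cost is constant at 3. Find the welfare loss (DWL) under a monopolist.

DWL = 90

Inverting demand: P = 63 − 5Q.
Under competition P = MC = 3, so Q = (63 − 3)/5 = 12.
The monopolist equates marginal revenue to marginal cost: 63 − 10Q = 3, so Q = 6. From demand, P = 33.
DWL is the triangle between Q = 6 and Q = 12: ½·(12 − 6)·(33 − 3) = 90.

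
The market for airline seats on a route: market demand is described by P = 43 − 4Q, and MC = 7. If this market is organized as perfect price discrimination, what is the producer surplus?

With perfect price discrimination, output is the efficient level Q = 9 (where demand meets MC), but every buyer pays their willingness to pay: CS = 0 and PS = total surplus.
PS = ½·(43 − 7)·9 = 162.

PS = 162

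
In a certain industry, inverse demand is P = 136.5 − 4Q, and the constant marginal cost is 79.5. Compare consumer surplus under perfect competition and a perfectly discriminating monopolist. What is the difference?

Competitive firms price at marginal cost: P = 79.5, giving Q = 14.25.
CS = ½·(136.5 − 79.5)·14.25 = 406.125.
With perfect price discrimination, output is the efficient level Q = 14.25 (where demand meets MC), but every buyer pays their willingness to pay: CS = 0 and PS = total surplus.
CS = 0.
Change in consumer surplus: 0 − 406.125 = −406.125.

Consumer surplus falls by 406.125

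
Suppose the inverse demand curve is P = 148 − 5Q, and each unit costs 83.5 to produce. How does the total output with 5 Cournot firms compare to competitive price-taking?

In a 5-firm Cournot equilibrium, symmetry and the first-order condition give q = (148 − 83.5)/(30) = 2.15. So Q = 10.75 and P = 94.25.
Under competition P = MC = 83.5, so Q = (148 − 83.5)/5 = 12.9.

Cournot: Q = 10.75; Competition: Q = 12.9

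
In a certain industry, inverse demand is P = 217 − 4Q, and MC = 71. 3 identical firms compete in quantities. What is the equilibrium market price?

With 3 symmetric Cournot firms, each firm's FOC gives 217 − 16q = 71, so q = 9.125, Q = 3·9.125 = 27.375, and P = 107.5.

P = 107.5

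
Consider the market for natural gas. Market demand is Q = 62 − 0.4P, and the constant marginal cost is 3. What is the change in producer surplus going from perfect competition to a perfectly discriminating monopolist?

Inverting demand: P = 155 − 2.5Q.
Under competition P = MC = 3, so Q = (155 − 3)/2.5 = 60.8.
PS = (3 − 3)·60.8 = 0.
Under first-degree price discrimination the firm charges each unit its demand price and produces up to where P = MC, i.e. Q = 60.8. Consumer surplus is zero; producer surplus equals total surplus.
PS = ½·(155 − 3)·60.8 = 4620.8.
Change in producer surplus: 4620.8 − 0 = 4620.8.

PS rises by 4620.8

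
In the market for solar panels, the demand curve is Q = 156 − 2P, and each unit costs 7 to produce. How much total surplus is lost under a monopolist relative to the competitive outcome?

DWL = 1260.25

Inverting demand: P = 78 − 0.5Q.
Under competition P = MC = 7, so Q = (78 − 7)/0.5 = 142.
The monopolist equates marginal revenue to marginal cost: 78 − Q = 7, so Q = 71. From demand, P = 42.5.
DWL is the triangle between Q = 71 and Q = 142: ½·(142 − 71)·(42.5 − 7) = 1260.25.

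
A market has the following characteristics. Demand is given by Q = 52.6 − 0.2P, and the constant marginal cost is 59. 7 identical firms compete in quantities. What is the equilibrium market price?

Inverting demand: P = 263 − 5Q.
In a 7-firm Cournot equilibrium, symmetry and the first-order condition give q = (263 − 59)/(40) = 5.1. So Q = 35.7 and P = 84.5.

P = 84.5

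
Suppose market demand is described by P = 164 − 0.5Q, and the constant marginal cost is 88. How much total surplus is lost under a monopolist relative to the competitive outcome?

DWL = 1444

Competitive firms price at marginal cost: P = 88, giving Q = 152.
A monopolist chooses Q where MR = MC. MR = 164 − Q; setting this equal to 88 gives Q = 76 and P = 126.
DWL is the triangle between Q = 76 and Q = 152: ½·(152 − 76)·(126 − 88) = 1444.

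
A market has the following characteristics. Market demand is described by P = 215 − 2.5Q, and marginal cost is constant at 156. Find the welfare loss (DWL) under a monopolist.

Competitive firms price at marginal cost: P = 156, giving Q = 23.6.
The monopolist equates marginal revenue to marginal cost: 215 − 5Q = 156, so Q = 11.8. From demand, P = 185.5.
DWL is the triangle between Q = 11.8 and Q = 23.6: ½·(23.6 − 11.8)·(185.5 − 156) = 174.05.

DWL = 174.05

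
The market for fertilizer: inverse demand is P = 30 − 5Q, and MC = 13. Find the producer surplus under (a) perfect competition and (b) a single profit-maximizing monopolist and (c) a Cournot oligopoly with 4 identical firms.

Competition: PS = 0; Monopoly: PS = 14.45; Cournot: PS = 9.248

Perfect competition: P = MC = 13, so 30 − 5Q = 13 and Q = 3.4.
PS = (13 − 13)·3.4 = 0.
Monopoly sets MR = MC: 30 − 10Q = 13 ⇒ Q = 1.7, P = 30 − 5·1.7 = 21.5.
PS = (21.5 − 13)·1.7 = 14.45.
In a 4-firm Cournot equilibrium, symmetry and the first-order condition give q = (30 − 13)/(25) = 0.68. So Q = 2.72 and P = 16.4.
PS = (16.4 − 13)·2.72 = 9.248.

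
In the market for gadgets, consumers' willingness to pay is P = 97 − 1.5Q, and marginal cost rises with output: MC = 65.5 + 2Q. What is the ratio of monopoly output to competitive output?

Q_m/Q_c = 0.7

Monopoly sets MR = MC: 97 − 3Q = 65.5 + 2Q ⇒ Q = 6.3, P = 97 − 1.5·6.3 = 87.55.
Competitive equilibrium sets price equal to marginal cost: 97 − 1.5Q = 65.5 + 2Q, so Q = 9 and P = 83.5.
Ratio Q_m/Q_c = 6.3/9 = 0.7.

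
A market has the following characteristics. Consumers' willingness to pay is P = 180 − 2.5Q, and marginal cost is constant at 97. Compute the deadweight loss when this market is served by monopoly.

Competitive firms price at marginal cost: P = 97, giving Q = 33.2.
The monopolist equates marginal revenue to marginal cost: 180 − 5Q = 97, so Q = 16.6. From demand, P = 138.5.
DWL is the triangle between Q = 16.6 and Q = 33.2: ½·(33.2 − 16.6)·(138.5 − 97) = 344.45.

DWL = 344.45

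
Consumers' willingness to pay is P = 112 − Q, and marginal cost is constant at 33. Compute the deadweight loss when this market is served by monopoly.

DWL = 780.125

Competitive firms price at marginal cost: P = 33, giving Q = 79.
The monopolist equates marginal revenue to marginal cost: 112 − 2Q = 33, so Q = 39.5. From demand, P = 72.5.
DWL is the triangle between Q = 39.5 and Q = 79: ½·(79 − 39.5)·(72.5 − 33) = 780.125.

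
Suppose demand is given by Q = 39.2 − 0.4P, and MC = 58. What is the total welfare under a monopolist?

Inverting demand: P = 98 − 2.5Q.
A monopolist chooses Q where MR = MC. MR = 98 − 5Q; setting this equal to 58 gives Q = 8 and P = 78.
CS = ½·(98 − 78)·8 = 80; PS = (78 − 58)·8 = 160; TS = 240.

TS = 240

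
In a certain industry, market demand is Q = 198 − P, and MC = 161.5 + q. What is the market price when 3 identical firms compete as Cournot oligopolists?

Inverting demand: P = 198 − Q.
With 3 symmetric Cournot firms, each firm's FOC gives 198 − 4q = 161.5 + q, so q = 7.3, Q = 3·7.3 = 21.9, and P = 176.1.

P = 176.1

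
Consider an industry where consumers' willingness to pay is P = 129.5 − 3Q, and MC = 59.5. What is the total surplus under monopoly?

TS = 612.5

The monopolist equates marginal revenue to marginal cost: 129.5 − 6Q = 59.5, so Q = 35/3. From demand, P = 94.5.
CS = ½·(129.5 − 94.5)·35/3 = 1225/6; PS = (94.5 − 59.5)·35/3 = 1225/3; TS = 612.5.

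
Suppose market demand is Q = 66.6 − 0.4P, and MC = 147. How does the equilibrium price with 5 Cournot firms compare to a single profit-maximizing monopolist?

Inverting demand: P = 166.5 − 2.5Q.
With 5 symmetric Cournot firms, each firm's FOC gives 166.5 − 15q = 147, so q = 1.3, Q = 5·1.3 = 6.5, and P = 150.25.
A monopolist chooses Q where MR = MC. MR = 166.5 − 5Q; setting this equal to 147 gives Q = 3.9 and P = 156.75.

Cournot: P = 150.25; Monopoly: P = 156.75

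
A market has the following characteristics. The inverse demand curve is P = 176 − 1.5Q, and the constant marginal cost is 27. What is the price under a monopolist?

P = 101.5

The monopolist equates marginal revenue to marginal cost: 176 − 3Q = 27, so Q = 149/3. From demand, P = 101.5.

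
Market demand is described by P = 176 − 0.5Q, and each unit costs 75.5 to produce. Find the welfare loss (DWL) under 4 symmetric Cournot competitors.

DWL = 404.01

Competitive firms price at marginal cost: P = 75.5, giving Q = 201.
With 4 symmetric Cournot firms, each firm's FOC gives 176 − 2.5q = 75.5, so q = 40.2, Q = 4·40.2 = 160.8, and P = 95.6.
DWL is the triangle between Q = 160.8 and Q = 201: ½·(201 − 160.8)·(95.6 − 75.5) = 404.01.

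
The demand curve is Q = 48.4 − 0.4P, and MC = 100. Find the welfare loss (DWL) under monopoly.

Inverting demand: P = 121 − 2.5Q.
Competitive firms price at marginal cost: P = 100, giving Q = 8.4.
A monopolist chooses Q where MR = MC. MR = 121 − 5Q; setting this equal to 100 gives Q = 4.2 and P = 110.5.
DWL is the triangle between Q = 4.2 and Q = 8.4: ½·(8.4 − 4.2)·(110.5 − 100) = 22.05.

DWL = 22.05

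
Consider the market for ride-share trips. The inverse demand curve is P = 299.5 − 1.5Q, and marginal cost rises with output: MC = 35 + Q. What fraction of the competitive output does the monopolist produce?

Monopoly sets MR = MC: 299.5 − 3Q = 35 + Q ⇒ Q = 66.125, P = 299.5 − 1.5·66.125 = 3205/16.
Under competition P = MC: 299.5 − 1.5Q = 35 + Q ⇒ Q = 105.8, P = 140.8.
Ratio Q_m/Q_c = 66.125/105.8 = 0.625.

Q_m/Q_c = 0.625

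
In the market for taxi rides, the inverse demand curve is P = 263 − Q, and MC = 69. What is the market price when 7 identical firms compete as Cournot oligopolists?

P = 93.25

Cournot with 7 identical firms: the symmetric best-response condition is 263 − 8q = 69. Each firm produces q = 24.25, total output Q = 169.75, price P = 93.25.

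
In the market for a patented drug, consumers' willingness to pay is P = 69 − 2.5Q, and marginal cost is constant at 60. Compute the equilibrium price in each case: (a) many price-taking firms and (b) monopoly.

Under competition P = MC = 60, so Q = (69 − 60)/2.5 = 3.6.
A monopolist chooses Q where MR = MC. MR = 69 − 5Q; setting this equal to 60 gives Q = 1.8 and P = 64.5.

Competition: P = 60; Monopoly: P = 64.5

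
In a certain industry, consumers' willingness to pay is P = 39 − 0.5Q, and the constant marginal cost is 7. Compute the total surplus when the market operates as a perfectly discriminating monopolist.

TS = 1024

Under first-degree price discrimination the firm charges each unit its demand price and produces up to where P = MC, i.e. Q = 64. Consumer surplus is zero; producer surplus equals total surplus.
TS = 1024 (equal to competitive TS).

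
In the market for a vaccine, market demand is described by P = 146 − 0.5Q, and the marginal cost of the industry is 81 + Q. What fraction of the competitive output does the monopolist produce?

The monopolist equates marginal revenue to marginal cost: 146 − Q = 81 + Q, so Q = 32.5. From demand, P = 129.75.
Competitive equilibrium sets price equal to marginal cost: 146 − 0.5Q = 81 + Q, so Q = 130/3 and P = 373/3.
Ratio Q_m/Q_c = 32.5/(130/3) = 0.75.

Q_m/Q_c = 0.75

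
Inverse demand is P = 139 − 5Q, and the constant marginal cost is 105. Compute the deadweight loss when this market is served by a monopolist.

Competitive firms price at marginal cost: P = 105, giving Q = 6.8.
A monopolist chooses Q where MR = MC. MR = 139 − 10Q; setting this equal to 105 gives Q = 3.4 and P = 122.
DWL is the triangle between Q = 3.4 and Q = 6.8: ½·(6.8 − 3.4)·(122 − 105) = 28.9.

DWL = 28.9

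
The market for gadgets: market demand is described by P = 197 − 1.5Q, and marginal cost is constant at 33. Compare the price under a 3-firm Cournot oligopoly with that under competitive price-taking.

Cournot with 3 identical firms: the symmetric best-response condition is 197 − 6q = 33. Each firm produces q = 82/3, total output Q = 82, price P = 74.
Competitive firms price at marginal cost: P = 33, giving Q = 328/3.

Cournot: P = 74; Competition: P = 33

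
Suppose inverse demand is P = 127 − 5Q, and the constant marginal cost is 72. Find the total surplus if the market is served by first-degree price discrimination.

A perfectly discriminating monopolist sells every unit with P(Q) ≥ MC(Q), so output equals the competitive quantity Q = 11. Each buyer pays their reservation price, so CS = 0 and the firm captures all surplus.
TS = 302.5 (equal to competitive TS).

TS = 302.5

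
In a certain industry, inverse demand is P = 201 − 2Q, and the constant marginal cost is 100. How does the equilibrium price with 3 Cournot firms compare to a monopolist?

Cournot: P = 125.25; Monopoly: P = 150.5

Cournot with 3 identical firms: the symmetric best-response condition is 201 − 8q = 100. Each firm produces q = 12.625, total output Q = 37.875, price P = 125.25.
A monopolist chooses Q where MR = MC. MR = 201 − 4Q; setting this equal to 100 gives Q = 25.25 and P = 150.5.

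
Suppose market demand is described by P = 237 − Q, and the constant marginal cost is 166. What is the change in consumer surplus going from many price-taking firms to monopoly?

Competitive firms price at marginal cost: P = 166, giving Q = 71.
CS = ½·(237 − 166)·71 = 2520.5.
Monopoly sets MR = MC: 237 − 2Q = 166 ⇒ Q = 35.5, P = 237 − 35.5 = 201.5.
CS = ½·(237 − 201.5)·35.5 = 630.125.
Change in consumer surplus: 630.125 − 2520.5 = −1890.375.

CS falls by 1890.375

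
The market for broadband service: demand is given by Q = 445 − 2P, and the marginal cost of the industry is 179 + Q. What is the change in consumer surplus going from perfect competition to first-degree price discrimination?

CS falls by 210.25

Inverting demand: P = 222.5 − 0.5Q.
Competitive equilibrium sets price equal to marginal cost: 222.5 − 0.5Q = 179 + Q, so Q = 29 and P = 208.
CS = ½·(222.5 − 208)·29 = 210.25.
Under first-degree price discrimination the firm charges each unit its demand price and produces up to where P = MC, i.e. Q = 29. Consumer surplus is zero; producer surplus equals total surplus.
CS = 0.
Change in consumer surplus: 0 − 210.25 = −210.25.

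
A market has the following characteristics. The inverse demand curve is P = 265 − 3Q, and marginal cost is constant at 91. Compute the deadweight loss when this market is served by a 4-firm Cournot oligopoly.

DWL = 201.84

Competitive firms price at marginal cost: P = 91, giving Q = 58.
Cournot with 4 identical firms: the symmetric best-response condition is 265 − 15q = 91. Each firm produces q = 11.6, total output Q = 46.4, price P = 125.8.
DWL is the triangle between Q = 46.4 and Q = 58: ½·(58 − 46.4)·(125.8 − 91) = 201.84.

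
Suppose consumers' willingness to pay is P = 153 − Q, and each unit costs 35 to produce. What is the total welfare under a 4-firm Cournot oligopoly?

TS = 6683.52

Cournot with 4 identical firms: the symmetric best-response condition is 153 − 5q = 35. Each firm produces q = 23.6, total output Q = 94.4, price P = 58.6.
CS = ½·(153 − 58.6)·94.4 = 4455.68; PS = (58.6 − 35)·94.4 = 2227.84; TS = 6683.52.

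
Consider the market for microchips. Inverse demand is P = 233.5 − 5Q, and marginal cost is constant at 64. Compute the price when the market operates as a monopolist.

P = 148.75

Monopoly sets MR = MC: 233.5 − 10Q = 64 ⇒ Q = 16.95, P = 233.5 − 5·16.95 = 148.75.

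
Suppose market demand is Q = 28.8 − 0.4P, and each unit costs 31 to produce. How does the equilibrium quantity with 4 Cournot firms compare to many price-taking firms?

Inverting demand: P = 72 − 2.5Q.
Cournot with 4 identical firms: the symmetric best-response condition is 72 − 12.5q = 31. Each firm produces q = 3.28, total output Q = 13.12, price P = 39.2.
Perfect competition: P = MC = 31, so 72 − 2.5Q = 31 and Q = 16.4.

Cournot: Q = 13.12; Competition: Q = 16.4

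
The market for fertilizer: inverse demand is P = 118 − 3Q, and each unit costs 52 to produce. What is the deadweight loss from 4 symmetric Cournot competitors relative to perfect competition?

Perfect competition: P = MC = 52, so 118 − 3Q = 52 and Q = 22.
In a 4-firm Cournot equilibrium, symmetry and the first-order condition give q = (118 − 52)/(15) = 4.4. So Q = 17.6 and P = 65.2.
DWL is the triangle between Q = 17.6 and Q = 22: ½·(22 − 17.6)·(65.2 − 52) = 29.04.

DWL = 29.04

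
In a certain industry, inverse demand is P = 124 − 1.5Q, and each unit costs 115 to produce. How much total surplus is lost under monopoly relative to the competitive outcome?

Perfect competition: P = MC = 115, so 124 − 1.5Q = 115 and Q = 6.
Monopoly sets MR = MC: 124 − 3Q = 115 ⇒ Q = 3, P = 124 − 1.5·3 = 119.5.
DWL is the triangle between Q = 3 and Q = 6: ½·(6 − 3)·(119.5 − 115) = 6.75.

DWL = 6.75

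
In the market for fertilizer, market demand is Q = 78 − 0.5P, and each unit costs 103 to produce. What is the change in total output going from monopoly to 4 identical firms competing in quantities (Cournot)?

Inverting demand: P = 156 − 2Q.
Monopoly sets MR = MC: 156 − 4Q = 103 ⇒ Q = 13.25, P = 156 − 2·13.25 = 129.5.
Cournot with 4 identical firms: the symmetric best-response condition is 156 − 10q = 103. Each firm produces q = 5.3, total output Q = 21.2, price P = 113.6.
Change in total output: 21.2 − 13.25 = 7.95.

Q rises by 7.95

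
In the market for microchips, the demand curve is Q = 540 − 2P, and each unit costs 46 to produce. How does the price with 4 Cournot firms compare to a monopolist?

Cournot: P = 90.8; Monopoly: P = 158

Inverting demand: P = 270 − 0.5Q.
Cournot with 4 identical firms: the symmetric best-response condition is 270 − 2.5q = 46. Each firm produces q = 89.6, total output Q = 358.4, price P = 90.8.
Monopoly sets MR = MC: 270 − Q = 46 ⇒ Q = 224, P = 270 − 0.5·224 = 158.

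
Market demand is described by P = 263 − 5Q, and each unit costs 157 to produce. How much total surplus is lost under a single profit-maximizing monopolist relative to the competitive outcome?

Perfect competition: P = MC = 157, so 263 − 5Q = 157 and Q = 21.2.
Monopoly sets MR = MC: 263 − 10Q = 157 ⇒ Q = 10.6, P = 263 − 5·10.6 = 210.
DWL is the triangle between Q = 10.6 and Q = 21.2: ½·(21.2 − 10.6)·(210 − 157) = 280.9.

DWL = 280.9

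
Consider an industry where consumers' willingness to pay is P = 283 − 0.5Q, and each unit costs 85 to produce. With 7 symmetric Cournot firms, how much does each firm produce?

q_i = 49.5

Cournot with 7 identical firms: the symmetric best-response condition is 283 − 4q = 85. Each firm produces q = 49.5, total output Q = 346.5, price P = 109.75.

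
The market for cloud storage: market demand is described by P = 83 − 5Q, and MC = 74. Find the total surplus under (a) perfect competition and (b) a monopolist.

Competition: TS = 8.1; Monopoly: TS = 6.075

Perfect competition: P = MC = 74, so 83 − 5Q = 74 and Q = 1.8.
CS = ½·(83 − 74)·1.8 = 8.1; PS = (74 − 74)·1.8 = 0; TS = 8.1.
A monopolist chooses Q where MR = MC. MR = 83 − 10Q; setting this equal to 74 gives Q = 0.9 and P = 78.5.
CS = ½·(83 − 78.5)·0.9 = 2.025; PS = (78.5 − 74)·0.9 = 4.05; TS = 6.075.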